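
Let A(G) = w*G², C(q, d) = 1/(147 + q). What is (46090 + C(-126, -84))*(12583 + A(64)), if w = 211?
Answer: 848684576549/21 ≈ 4.0414e+10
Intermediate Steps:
A(G) = 211*G²
(46090 + C(-126, -84))*(12583 + A(64)) = (46090 + 1/(147 - 126))*(12583 + 211*64²) = (46090 + 1/21)*(12583 + 211*4096) = (46090 + 1/21)*(12583 + 864256) = (967891/21)*876839 = 848684576549/21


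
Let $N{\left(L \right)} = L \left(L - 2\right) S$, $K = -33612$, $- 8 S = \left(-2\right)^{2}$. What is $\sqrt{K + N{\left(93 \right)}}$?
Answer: $\frac{i \sqrt{151374}}{2} \approx 194.53 i$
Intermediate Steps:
$S = - \frac{1}{2}$ ($S = - \frac{\left(-2\right)^{2}}{8} = \left(- \frac{1}{8}\right) 4 = - \frac{1}{2} \approx -0.5$)
$N{\left(L \right)} = - \frac{L \left(-2 + L\right)}{2}$ ($N{\left(L \right)} = L \left(L - 2\right) \left(- \frac{1}{2}\right) = L \left(-2 + L\right) \left(- \frac{1}{2}\right) = - \frac{L \left(-2 + L\right)}{2}$)
$\sqrt{K + N{\left(93 \right)}} = \sqrt{-33612 + \frac{1}{2} \cdot 93 \left(2 - 93\right)} = \sqrt{-33612 + \frac{1}{2} \cdot 93 \left(-91\right)} = \sqrt{-33612 - \frac{8463}{2}} = \sqrt{- \frac{75687}{2}} = \frac{i \sqrt{151374}}{2}$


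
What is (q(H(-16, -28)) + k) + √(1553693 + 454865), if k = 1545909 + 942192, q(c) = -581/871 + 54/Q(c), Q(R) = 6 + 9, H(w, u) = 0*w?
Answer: 10835692628/4355 + √2008558 ≈ 2.4895e+6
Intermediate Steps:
H(w, u) = 0
Q(R) = 15
q(c) = 12773/4355 (q(c) = -581/871 + 54/15 = -581*1/871 + 54*(1/15) = -581/871 + 18/5 = 12773/4355)
k = 2488101
(q(H(-16, -28)) + k) + √(1553693 + 454865) = (12773/4355 + 2488101) + √(1553693 + 454865) = 10835692628/4355 + √2008558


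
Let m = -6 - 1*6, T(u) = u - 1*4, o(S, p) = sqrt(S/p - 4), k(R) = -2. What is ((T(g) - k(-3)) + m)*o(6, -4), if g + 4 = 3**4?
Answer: 63*I*sqrt(22)/2 ≈ 147.75*I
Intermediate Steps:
o(S, p) = sqrt(-4 + S/p)
g = 77 (g = -4 + 3**4 = -4 + 81 = 77)
T(u) = -4 + u (T(u) = u - 4 = -4 + u)
m = -12 (m = -6 - 6 = -12)
((T(g) - k(-3)) + m)*o(6, -4) = (((-4 + 77) - 1*(-2)) - 12)*sqrt(-4 + 6/(-4)) = ((73 + 2) - 12)*sqrt(-4 + 6*(-1/4)) = (75 - 12)*sqrt(-4 - 3/2) = 63*sqrt(-11/2) = 63*(I*sqrt(22)/2) = 63*I*sqrt(22)/2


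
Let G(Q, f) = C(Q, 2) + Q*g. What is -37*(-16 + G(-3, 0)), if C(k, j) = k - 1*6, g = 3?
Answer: 1258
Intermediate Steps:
C(k, j) = -6 + k (C(k, j) = k - 6 = -6 + k)
G(Q, f) = -6 + 4*Q (G(Q, f) = (-6 + Q) + Q*3 = (-6 + Q) + 3*Q = -6 + 4*Q)
-37*(-16 + G(-3, 0)) = -37*(-16 + (-6 + 4*(-3))) = -37*(-16 + (-6 - 12)) = -37*(-16 - 18) = -37*(-34) = 1258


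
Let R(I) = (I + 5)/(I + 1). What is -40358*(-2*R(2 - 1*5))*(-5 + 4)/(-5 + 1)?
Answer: -20179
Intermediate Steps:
R(I) = (5 + I)/(1 + I)
-40358*(-2*R(2 - 1*5))*(-5 + 4)/(-5 + 1) = -40358*(-2*(5 + (2 - 1*5))/(1 + (2 - 1*5)))*(-5 + 4)/(-5 + 1) = -40358*(-2*(5 + (2 - 5))/(1 + (2 - 5)))*(-1/(-4)) = -40358*(-2*(5 - 3)/(1 - 3))*(-1*(-1/4)) = -40358*(-2*2/(-2))/4 = -40358*(-(-1)*2)/4 = -40358*(-2*(-1))/4 = -80716/4 = -40358*1/2 = -20179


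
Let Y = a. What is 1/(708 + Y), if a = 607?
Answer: 1/1315 ≈ 0.00076046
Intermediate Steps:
Y = 607
1/(708 + Y) = 1/(708 + 607) = 1/1315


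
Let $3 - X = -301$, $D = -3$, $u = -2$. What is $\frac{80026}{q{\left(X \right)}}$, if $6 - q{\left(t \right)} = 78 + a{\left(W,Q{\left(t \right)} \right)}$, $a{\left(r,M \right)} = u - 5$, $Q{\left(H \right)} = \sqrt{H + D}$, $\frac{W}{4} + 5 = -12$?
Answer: $- \frac{80026}{65} \approx -1231.2$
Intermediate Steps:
$W = -68$ ($W = -20 + 4 \left(-12\right) = -20 - 48 = -68$)
$X = 304$ ($X = 3 - -301 = 3 + 301 = 304$)
$Q{\left(H \right)} = \sqrt{-3 + H}$ ($Q{\left(H \right)} = \sqrt{H - 3} = \sqrt{-3 + H}$)
$a{\left(r,M \right)} = -7$ ($a{\left(r,M \right)} = -2 - 5 = -7$)
$q{\left(t \right)} = -65$ ($q{\left(t \right)} = 6 - \left(78 - 7\right) = 6 - 71 = -65$)
$\frac{80026}{q{\left(X \right)}} = \frac{80026}{-65} = 80026 \left(- \frac{1}{65}\right) = - \frac{80026}{65}$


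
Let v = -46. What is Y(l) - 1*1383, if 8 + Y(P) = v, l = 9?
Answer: -1437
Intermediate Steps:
Y(P) = -54 (Y(P) = -8 - 46 = -54)
Y(l) - 1*1383 = -54 - 1*1383 = -54 - 1383 = -1437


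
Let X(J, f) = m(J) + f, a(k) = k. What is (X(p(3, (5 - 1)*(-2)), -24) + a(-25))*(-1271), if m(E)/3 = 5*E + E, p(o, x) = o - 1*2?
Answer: 39401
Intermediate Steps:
p(o, x) = -2 + o (p(o, x) = o - 2 = -2 + o)
m(E) = 18*E (m(E) = 3*(5*E + E) = 3*(6*E) = 18*E)
X(J, f) = f + 18*J (X(J, f) = 18*J + f = f + 18*J)
(X(p(3, (5 - 1)*(-2)), -24) + a(-25))*(-1271) = ((-24 + 18*(-2 + 3)) - 25)*(-1271) = ((-24 + 18*1) - 25)*(-1271) = ((-24 + 18) - 25)*(-1271) = (-6 - 25)*(-1271) = -31*(-1271) = 39401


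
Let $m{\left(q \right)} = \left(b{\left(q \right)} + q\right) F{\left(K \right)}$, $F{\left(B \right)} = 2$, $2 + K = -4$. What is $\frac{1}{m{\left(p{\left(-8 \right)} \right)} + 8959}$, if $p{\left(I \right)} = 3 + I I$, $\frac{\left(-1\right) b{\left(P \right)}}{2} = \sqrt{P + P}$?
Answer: $\frac{9093}{82680505} + \frac{4 \sqrt{134}}{82680505} \approx 0.00011054$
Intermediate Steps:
$K = -6$ ($K = -2 - 4 = -6$)
$b{\left(P \right)} = - 2 \sqrt{2} \sqrt{P}$ ($b{\left(P \right)} = - 2 \sqrt{P + P} = - 2 \sqrt{2 P} = - 2 \sqrt{2} \sqrt{P}$)
$p{\left(I \right)} = 3 + I^{2}$
$m{\left(q \right)} = 2 q - 4 \sqrt{2} \sqrt{q}$ ($m{\left(q \right)} = \left(- 2 \sqrt{2} \sqrt{q} + q\right) 2 = \left(q - 2 \sqrt{2} \sqrt{q}\right) 2 = 2 q - 4 \sqrt{2} \sqrt{q}$)
$\frac{1}{m{\left(p{\left(-8 \right)} \right)} + 8959} = \frac{1}{\left(2 \left(3 + \left(-8\right)^{2}\right) - 4 \sqrt{2} \sqrt{3 + \left(-8\right)^{2}}\right) + 8959} = \frac{1}{\left(2 \left(3 + 64\right) - 4 \sqrt{2} \sqrt{3 + 64}\right) + 8959} = \frac{1}{\left(2 \cdot 67 - 4 \sqrt{2} \sqrt{67}\right) + 8959} = \frac{1}{\left(134 - 4 \sqrt{134}\right) + 8959} = \frac{1}{9093 - 4 \sqrt{134}}$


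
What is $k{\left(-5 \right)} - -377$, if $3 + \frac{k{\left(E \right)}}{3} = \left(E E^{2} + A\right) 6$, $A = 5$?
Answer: $-1792$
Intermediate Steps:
$k{\left(E \right)} = 81 + 18 E^{3}$ ($k{\left(E \right)} = -9 + 3 \left(E E^{2} + 5\right) 6 = -9 + 3 \left(E^{3} + 5\right) 6 = -9 + 3 \left(5 + E^{3}\right) 6 = -9 + 3 \left(30 + 6 E^{3}\right) = -9 + \left(90 + 18 E^{3}\right) = 81 + 18 E^{3}$)
$k{\left(-5 \right)} - -377 = \left(81 + 18 \left(-5\right)^{3}\right) - -377 = \left(81 + 18 \left(-125\right)\right) + 377 = \left(81 - 2250\right) + 377 = -2169 + 377 = -1792$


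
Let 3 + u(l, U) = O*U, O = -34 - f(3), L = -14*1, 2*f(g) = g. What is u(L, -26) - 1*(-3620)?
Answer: 4540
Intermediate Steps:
f(g) = g/2
L = -14
O = -71/2 (O = -34 - 3/2 = -71/2 ≈ -35.500)
u(l, U) = -3 - 71*U/2
u(L, -26) - 1*(-3620) = (-3 - 71/2*(-26)) - 1*(-3620) = (-3 + 923) + 3620 = 920 + 3620 = 4540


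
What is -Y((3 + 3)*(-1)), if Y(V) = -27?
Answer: 27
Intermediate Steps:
-Y((3 + 3)*(-1)) = -1*(-27) = 27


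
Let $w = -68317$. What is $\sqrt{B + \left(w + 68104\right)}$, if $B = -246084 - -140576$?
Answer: $i \sqrt{105721} \approx 325.15 i$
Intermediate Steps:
$B = -105508$ ($B = -246084 + 140576 = -105508$)
$\sqrt{B + \left(w + 68104\right)} = \sqrt{-105508 + \left(-68317 + 68104\right)} = \sqrt{-105508 - 213} = \sqrt{-105721} = i \sqrt{105721}$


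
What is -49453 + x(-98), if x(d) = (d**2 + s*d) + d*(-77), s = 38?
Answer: -36027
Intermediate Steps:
x(d) = d**2 - 39*d (x(d) = (d**2 + 38*d) + d*(-77) = (d**2 + 38*d) - 77*d = d**2 - 39*d)
-49453 + x(-98) = -49453 - 98*(-39 - 98) = -49453 - 98*(-137) = -49453 + 13426 = -36027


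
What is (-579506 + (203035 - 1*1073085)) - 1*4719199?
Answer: -6168755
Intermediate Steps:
(-579506 + (203035 - 1*1073085)) - 1*4719199 = (-579506 + (203035 - 1073085)) - 4719199 = (-579506 - 870050) - 4719199 = -1449556 - 4719199 = -6168755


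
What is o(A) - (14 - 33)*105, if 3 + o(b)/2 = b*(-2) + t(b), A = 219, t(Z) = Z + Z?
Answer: 1989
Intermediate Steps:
t(Z) = 2*Z
o(b) = -6 (o(b) = -6 + 2*(b*(-2) + 2*b) = -6 + 2*(-2*b + 2*b) = -6 + 2*0 = -6 + 0 = -6)
o(A) - (14 - 33)*105 = -6 - (14 - 33)*105 = -6 - (-19)*105 = -6 - 1*(-1995) = -6 + 1995 = 1989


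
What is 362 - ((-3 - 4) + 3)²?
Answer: 346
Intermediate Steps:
362 - ((-3 - 4) + 3)² = 362 - (-7 + 3)² = 362 - 1*(-4)² = 362 - 1*16 = 362 - 16 = 346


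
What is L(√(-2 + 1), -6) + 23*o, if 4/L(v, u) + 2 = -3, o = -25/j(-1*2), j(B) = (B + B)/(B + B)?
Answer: -2879/5 ≈ -575.80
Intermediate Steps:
j(B) = 1 (j(B) = (2*B)/((2*B)) = (2*B)*(1/(2*B)) = 1)
o = -25 (o = -25/1 = -25*1 = -25)
L(v, u) = -⅘ (L(v, u) = 4/(-2 - 3) = 4/(-5) = 4*(-⅕) = -⅘)
L(√(-2 + 1), -6) + 23*o = -⅘ + 23*(-25) = -⅘ - 575 = -2879/5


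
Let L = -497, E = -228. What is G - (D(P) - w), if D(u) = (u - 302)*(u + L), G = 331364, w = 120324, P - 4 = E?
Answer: 72442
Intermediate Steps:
P = -224 (P = 4 - 228 = -224)
D(u) = (-497 + u)*(-302 + u) (D(u) = (u - 302)*(u - 497) = (-302 + u)*(-497 + u) = (-497 + u)*(-302 + u))
G - (D(P) - w) = 331364 - ((150094 + (-224)² - 799*(-224)) - 1*120324) = 331364 - ((150094 + 50176 + 178976) - 120324) = 331364 - (379246 - 120324) = 331364 - 1*258922 = 331364 - 258922 = 72442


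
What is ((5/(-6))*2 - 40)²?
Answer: 15625/9 ≈ 1736.1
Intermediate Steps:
((5/(-6))*2 - 40)² = ((5*(-⅙))*2 - 40)² = (-⅚*2 - 40)² = (-5/3 - 40)² = (-125/3)² = 15625/9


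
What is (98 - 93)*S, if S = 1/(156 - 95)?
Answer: 5/61 ≈ 0.081967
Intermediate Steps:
S = 1/61 ≈ 0.016393
(98 - 93)*S = (98 - 93)*(1/61) = 5*(1/61) = 5/61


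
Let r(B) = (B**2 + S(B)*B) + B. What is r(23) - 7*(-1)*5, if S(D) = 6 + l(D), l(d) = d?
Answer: 1254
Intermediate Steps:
S(D) = 6 + D
r(B) = B + B**2 + B*(6 + B) (r(B) = (B**2 + (6 + B)*B) + B = (B**2 + B*(6 + B)) + B = B + B**2 + B*(6 + B))
r(23) - 7*(-1)*5 = 23*(7 + 2*23) - 7*(-1)*5 = 23*(7 + 46) + 7*5 = 23*53 + 35 = 1219 + 35 = 1254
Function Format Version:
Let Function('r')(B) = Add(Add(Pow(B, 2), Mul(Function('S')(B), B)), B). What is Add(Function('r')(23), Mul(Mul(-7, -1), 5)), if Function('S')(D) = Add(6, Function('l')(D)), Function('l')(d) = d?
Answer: 1254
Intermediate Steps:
Function('S')(D) = Add(6, D)
Function('r')(B) = Add(B, Pow(B, 2), Mul(B, Add(6, B))) (Function('r')(B) = Add(Add(Pow(B, 2), Mul(Add(6, B), B)), B) = Add(Add(Pow(B, 2), Mul(B, Add(6, B))), B) = Add(B, Pow(B, 2), Mul(B, Add(6, B))))
Add(Function('r')(23), Mul(Mul(-7, -1), 5)) = Add(Mul(23, Add(7, Mul(2, 23))), Mul(Mul(-7, -1), 5)) = Add(Mul(23, Add(7, 46)), Mul(7, 5)) = Add(Mul(23, 53), 35) = Add(1219, 35) = 1254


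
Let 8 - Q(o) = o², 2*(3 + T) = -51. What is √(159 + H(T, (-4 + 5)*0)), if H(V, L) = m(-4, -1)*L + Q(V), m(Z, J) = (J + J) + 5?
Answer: I*√2581/2 ≈ 25.402*I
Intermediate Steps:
T = -57/2 (T = -3 + (½)*(-51) = -3 - 51/2 = -57/2 ≈ -28.500)
m(Z, J) = 5 + 2*J (m(Z, J) = 2*J + 5 = 5 + 2*J)
Q(o) = 8 - o²
H(V, L) = 8 - V² + 3*L (H(V, L) = (5 + 2*(-1))*L + (8 - V²) = (5 - 2)*L + (8 - V²) = 3*L + (8 - V²) = 8 - V² + 3*L)
√(159 + H(T, (-4 + 5)*0)) = √(159 + (8 - (-57/2)² + 3*((-4 + 5)*0))) = √(159 + (8 - 1*3249/4 + 3*(1*0))) = √(159 + (8 - 3249/4 + 3*0)) = √(159 + (8 - 3249/4 + 0)) = √(159 - 3217/4) = √(-2581/4) = I*√2581/2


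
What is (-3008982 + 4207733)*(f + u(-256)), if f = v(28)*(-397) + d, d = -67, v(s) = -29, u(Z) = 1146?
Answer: 15094672592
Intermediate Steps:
f = 11446 (f = -29*(-397) - 67 = 11513 - 67 = 11446)
(-3008982 + 4207733)*(f + u(-256)) = (-3008982 + 4207733)*(11446 + 1146) = 1198751*12592 = 15094672592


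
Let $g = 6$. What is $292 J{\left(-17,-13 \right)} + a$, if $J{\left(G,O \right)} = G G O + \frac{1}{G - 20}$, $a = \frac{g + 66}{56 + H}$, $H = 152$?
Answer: $- \frac{1055363587}{962} \approx -1.0971 \cdot 10^{6}$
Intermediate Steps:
$a = \frac{9}{26}$ ($a = \frac{6 + 66}{56 + 152} = \frac{72}{208} = 72 \cdot \frac{1}{208} = \frac{9}{26} \approx 0.34615$)
$J{\left(G,O \right)} = \frac{1}{-20 + G} + O G^{2}$ ($J{\left(G,O \right)} = G^{2} O + \frac{1}{-20 + G} = O G^{2} + \frac{1}{-20 + G} = \frac{1}{-20 + G} + O G^{2}$)
$292 J{\left(-17,-13 \right)} + a = 292 \frac{1 - 13 \left(-17\right)^{3} - - 260 \left(-17\right)^{2}}{-20 - 17} + \frac{9}{26} = 292 \frac{1 - -63869 - \left(-260\right) 289}{-37} + \frac{9}{26} = 292 \left(- \frac{1 + 63869 + 75140}{37}\right) + \frac{9}{26} = 292 \left(\left(- \frac{1}{37}\right) 139010\right) + \frac{9}{26} = 292 \left(- \frac{139010}{37}\right) + \frac{9}{26} = - \frac{40590920}{37} + \frac{9}{26} = - \frac{1055363587}{962}$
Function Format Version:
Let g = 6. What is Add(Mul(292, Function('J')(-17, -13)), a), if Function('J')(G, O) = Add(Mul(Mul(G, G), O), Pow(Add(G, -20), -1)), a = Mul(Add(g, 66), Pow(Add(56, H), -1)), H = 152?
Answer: Rational(-1055363587, 962) ≈ -1.0971e+6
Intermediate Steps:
a = Rational(9, 26) (a = Mul(Add(6, 66), Pow(Add(56, 152), -1)) = Mul(72, Pow(208, -1)) = Mul(72, Rational(1, 208)) = Rational(9, 26) ≈ 0.34615)
Function('J')(G, O) = Add(Pow(Add(-20, G), -1), Mul(O, Pow(G, 2))) (Function('J')(G, O) = Add(Mul(Pow(G, 2), O), Pow(Add(-20, G), -1)) = Add(Mul(O, Pow(G, 2)), Pow(Add(-20, G), -1)) = Add(Pow(Add(-20, G), -1), Mul(O, Pow(G, 2))))
Add(Mul(292, Function('J')(-17, -13)), a) = Add(Mul(292, Mul(Pow(Add(-20, -17), -1), Add(1, Mul(-13, Pow(-17, 3)), Mul(-20, -13, Pow(-17, 2))))), Rational(9, 26)) = Add(Mul(292, Mul(Pow(-37, -1), Add(1, Mul(-13, -4913), Mul(-20, -13, 289)))), Rational(9, 26)) = Add(Mul(292, Mul(Rational(-1, 37), Add(1, 63869, 75140))), Rational(9, 26)) = Add(Mul(292, Mul(Rational(-1, 37), 139010)), Rational(9, 26)) = Add(Mul(292, Rational(-139010, 37)), Rational(9, 26)) = Add(Rational(-40590920, 37), Rational(9, 26)) = Rational(-1055363587, 962)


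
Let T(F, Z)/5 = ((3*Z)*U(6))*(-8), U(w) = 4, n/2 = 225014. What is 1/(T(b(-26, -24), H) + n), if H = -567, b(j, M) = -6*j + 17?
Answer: 1/722188 ≈ 1.3847e-6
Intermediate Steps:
b(j, M) = 17 - 6*j
n = 450028 (n = 2*225014 = 450028)
T(F, Z) = -480*Z (T(F, Z) = 5*(((3*Z)*4)*(-8)) = 5*((12*Z)*(-8)) = 5*(-96*Z) = -480*Z)
1/(T(b(-26, -24), H) + n) = 1/(-480*(-567) + 450028) = 1/(272160 + 450028) = 1/722188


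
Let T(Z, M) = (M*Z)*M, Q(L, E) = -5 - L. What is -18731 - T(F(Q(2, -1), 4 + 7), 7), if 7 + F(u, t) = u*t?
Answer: -14615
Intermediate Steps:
F(u, t) = -7 + t*u (F(u, t) = -7 + u*t = -7 + t*u)
T(Z, M) = Z*M**2
-18731 - T(F(Q(2, -1), 4 + 7), 7) = -18731 - (-7 + (4 + 7)*(-5 - 1*2))*7**2 = -18731 - (-7 + 11*(-5 - 2))*49 = -18731 - (-7 + 11*(-7))*49 = -18731 - (-7 - 77)*49 = -18731 - (-84)*49 = -18731 - 1*(-4116) = -18731 + 4116 = -14615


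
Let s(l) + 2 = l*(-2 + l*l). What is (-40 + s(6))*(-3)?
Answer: -486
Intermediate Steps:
s(l) = -2 + l*(-2 + l²) (s(l) = -2 + l*(-2 + l*l) = -2 + l*(-2 + l²))
(-40 + s(6))*(-3) = (-40 + (-2 + 6³ - 2*6))*(-3) = (-40 + (-2 + 216 - 12))*(-3) = (-40 + 202)*(-3) = 162*(-3) = -486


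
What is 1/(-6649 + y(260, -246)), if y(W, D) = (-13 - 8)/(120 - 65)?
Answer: -55/365716 ≈ -0.00015039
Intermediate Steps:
y(W, D) = -21/55
1/(-6649 + y(260, -246)) = 1/(-6649 - 21/55) = 1/(-365716/55) = -55/365716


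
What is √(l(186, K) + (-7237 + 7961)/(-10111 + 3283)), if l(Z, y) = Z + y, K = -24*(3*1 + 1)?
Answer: √261937443/1707 ≈ 9.4812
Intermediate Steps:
K = -96 (K = -24*(3 + 1) = -24*4 = -96)
√(l(186, K) + (-7237 + 7961)/(-10111 + 3283)) = √((186 - 96) + (-7237 + 7961)/(-10111 + 3283)) = √(90 + 724/(-6828)) = √(90 + 724*(-1/6828)) = √(90 - 181/1707) = √(153449/1707) = √261937443/1707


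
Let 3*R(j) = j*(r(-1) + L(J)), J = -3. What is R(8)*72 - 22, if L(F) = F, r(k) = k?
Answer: -790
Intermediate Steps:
R(j) = -4*j/3 (R(j) = (j*(-1 - 3))/3 = (j*(-4))/3 = (-4*j)/3 = -4*j/3)
R(8)*72 - 22 = -4/3*8*72 - 22 = -32/3*72 - 22 = -768 - 22 = -790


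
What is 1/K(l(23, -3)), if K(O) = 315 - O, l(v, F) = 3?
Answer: 1/312 ≈ 0.0032051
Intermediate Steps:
1/K(l(23, -3)) = 1/(315 - 1*3) = 1/(315 - 3) = 1/312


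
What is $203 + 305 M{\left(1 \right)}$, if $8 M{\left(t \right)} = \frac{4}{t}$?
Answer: $\frac{711}{2} \approx 355.5$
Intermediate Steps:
$M{\left(t \right)} = \frac{1}{2 t}$ ($M{\left(t \right)} = \frac{4 \frac{1}{t}}{8} = \frac{1}{2 t}$)
$203 + 305 M{\left(1 \right)} = 203 + 305 \frac{1}{2 \cdot 1} = 203 + 305 \cdot \frac{1}{2} \cdot 1 = 203 + 305 \cdot \frac{1}{2} = 203 + \frac{305}{2} = \frac{711}{2}$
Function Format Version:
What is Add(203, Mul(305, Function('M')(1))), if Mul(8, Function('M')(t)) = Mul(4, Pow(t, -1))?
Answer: Rational(711, 2) ≈ 355.50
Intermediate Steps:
Function('M')(t) = Mul(Rational(1, 2), Pow(t, -1)) (Function('M')(t) = Mul(Rational(1, 8), Mul(4, Pow(t, -1))) = Mul(Rational(1, 2), Pow(t, -1)))
Add(203, Mul(305, Function('M')(1))) = Add(203, Mul(305, Mul(Rational(1, 2), Pow(1, -1)))) = Add(203, Mul(305, Mul(Rational(1, 2), 1))) = Add(203, Mul(305, Rational(1, 2))) = Add(203, Rational(305, 2)) = Rational(711, 2)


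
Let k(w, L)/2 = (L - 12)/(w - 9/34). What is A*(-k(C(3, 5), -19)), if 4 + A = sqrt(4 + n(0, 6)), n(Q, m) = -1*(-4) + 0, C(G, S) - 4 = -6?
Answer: 8432/77 - 4216*sqrt(2)/77 ≈ 32.074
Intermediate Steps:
C(G, S) = -2 (C(G, S) = 4 - 6 = -2)
n(Q, m) = 4 (n(Q, m) = 4 + 0 = 4)
k(w, L) = 2*(-12 + L)/(-9/34 + w) (k(w, L) = 2*((L - 12)/(w - 9/34)) = 2*((-12 + L)/(w - 9*1/34)) = 2*((-12 + L)/(w - 9/34)) = 2*((-12 + L)/(-9/34 + w)) = 2*(-12 + L)/(-9/34 + w))
A = -4 + 2*sqrt(2) (A = -4 + sqrt(4 + 4) = -4 + sqrt(8) = -4 + 2*sqrt(2) ≈ -1.1716)
A*(-k(C(3, 5), -19)) = (-4 + 2*sqrt(2))*(-68*(-12 - 19)/(-9 + 34*(-2))) = (-4 + 2*sqrt(2))*(-68*(-31)/(-9 - 68)) = (-4 + 2*sqrt(2))*(-68*(-31)/(-77)) = (-4 + 2*sqrt(2))*(-68*(-1)*(-31)/77) = (-4 + 2*sqrt(2))*(-1*2108/77) = (-4 + 2*sqrt(2))*(-2108/77) = 8432/77 - 4216*sqrt(2)/77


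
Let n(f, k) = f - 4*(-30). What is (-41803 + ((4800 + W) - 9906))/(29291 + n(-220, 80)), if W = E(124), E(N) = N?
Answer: -46785/29191 ≈ -1.6027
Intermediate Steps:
W = 124
n(f, k) = 120 + f (n(f, k) = f + 120 = 120 + f)
(-41803 + ((4800 + W) - 9906))/(29291 + n(-220, 80)) = (-41803 + ((4800 + 124) - 9906))/(29291 + (120 - 220)) = (-41803 + (4924 - 9906))/(29291 - 100) = (-41803 - 4982)/29191 = -46785*1/29191 = -46785/29191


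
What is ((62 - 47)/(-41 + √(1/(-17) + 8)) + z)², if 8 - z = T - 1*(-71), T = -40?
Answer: 110430397504/202236841 + 29907945*√255/404473682 ≈ 547.23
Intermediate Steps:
z = -23 (z = 8 - (-40 - 1*(-71)) = 8 - (-40 + 71) = 8 - 1*31 = 8 - 31 = -23)
((62 - 47)/(-41 + √(1/(-17) + 8)) + z)² = ((62 - 47)/(-41 + √(1/(-17) + 8)) - 23)² = (15/(-41 + √(-1/17 + 8)) - 23)² = (15/(-41 + √(135/17)) - 23)² = (15/(-41 + 3*√255/17) - 23)² = (-23 + 15/(-41 + 3*√255/17))²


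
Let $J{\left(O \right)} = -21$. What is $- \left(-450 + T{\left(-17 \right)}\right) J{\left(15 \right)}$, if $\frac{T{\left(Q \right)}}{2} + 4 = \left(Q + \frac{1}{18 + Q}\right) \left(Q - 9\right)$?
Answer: $7854$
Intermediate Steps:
$T{\left(Q \right)} = -8 + 2 \left(-9 + Q\right) \left(Q + \frac{1}{18 + Q}\right)$ ($T{\left(Q \right)} = -8 + 2 \left(Q + \frac{1}{18 + Q}\right) \left(Q - 9\right) = -8 + 2 \left(Q + \frac{1}{18 + Q}\right) \left(-9 + Q\right) = -8 + 2 \left(-9 + Q\right) \left(Q + \frac{1}{18 + Q}\right)$)
$- \left(-450 + T{\left(-17 \right)}\right) J{\left(15 \right)} = - \left(-450 + \frac{2 \left(-81 + \left(-17\right)^{3} - -2805 + 9 \left(-17\right)^{2}\right)}{18 - 17}\right) \left(-21\right) = - \left(-450 + \frac{2 \left(-81 - 4913 + 2805 + 9 \cdot 289\right)}{1}\right) \left(-21\right) = - \left(-450 + 2 \cdot 1 \left(-81 - 4913 + 2805 + 2601\right)\right) \left(-21\right) = - \left(-450 + 2 \cdot 1 \cdot 412\right) \left(-21\right) = - \left(-450 + 824\right) \left(-21\right) = - 374 \left(-21\right) = \left(-1\right) \left(-7854\right) = 7854$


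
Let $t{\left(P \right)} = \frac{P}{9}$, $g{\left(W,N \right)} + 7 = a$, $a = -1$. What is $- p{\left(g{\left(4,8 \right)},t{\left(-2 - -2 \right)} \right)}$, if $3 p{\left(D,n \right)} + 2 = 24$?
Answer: $- \frac{22}{3} \approx -7.3333$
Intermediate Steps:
$g{\left(W,N \right)} = -8$ ($g{\left(W,N \right)} = -7 - 1 = -8$)
$t{\left(P \right)} = \frac{P}{9}$ ($t{\left(P \right)} = P \frac{1}{9} = \frac{P}{9}$)
$p{\left(D,n \right)} = \frac{22}{3}$ ($p{\left(D,n \right)} = - \frac{2}{3} + \frac{1}{3} \cdot 24 = - \frac{2}{3} + 8 = \frac{22}{3}$)
$- p{\left(g{\left(4,8 \right)},t{\left(-2 - -2 \right)} \right)} = \left(-1\right) \frac{22}{3} = - \frac{22}{3}$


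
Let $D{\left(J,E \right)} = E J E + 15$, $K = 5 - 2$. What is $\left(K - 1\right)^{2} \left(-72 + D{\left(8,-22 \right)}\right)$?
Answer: $15260$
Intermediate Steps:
$K = 3$ ($K = 5 - 2 = 3$)
$D{\left(J,E \right)} = 15 + J E^{2}$ ($D{\left(J,E \right)} = J E^{2} + 15 = 15 + J E^{2}$)
$\left(K - 1\right)^{2} \left(-72 + D{\left(8,-22 \right)}\right) = \left(3 - 1\right)^{2} \left(-72 + \left(15 + 8 \left(-22\right)^{2}\right)\right) = 2^{2} \left(-72 + \left(15 + 8 \cdot 484\right)\right) = 4 \left(-72 + \left(15 + 3872\right)\right) = 4 \left(-72 + 3887\right) = 4 \cdot 3815 = 15260$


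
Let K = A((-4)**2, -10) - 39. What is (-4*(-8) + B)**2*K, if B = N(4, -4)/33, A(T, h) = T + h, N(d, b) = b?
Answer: -1106704/33 ≈ -33537.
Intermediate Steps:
B = -4/33 ≈ -0.12121
K = -33 (K = ((-4)**2 - 10) - 39 = (16 - 10) - 39 = 6 - 39 = -33)
(-4*(-8) + B)**2*K = (-4*(-8) - 4/33)**2*(-33) = (32 - 4/33)**2*(-33) = (1052/33)**2*(-33) = (1106704/1089)*(-33) = -1106704/33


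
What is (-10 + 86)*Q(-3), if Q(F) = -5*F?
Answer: 1140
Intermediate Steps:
(-10 + 86)*Q(-3) = (-10 + 86)*(-5*(-3)) = 76*15 = 1140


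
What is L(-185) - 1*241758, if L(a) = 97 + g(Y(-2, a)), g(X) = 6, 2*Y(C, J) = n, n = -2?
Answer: -241655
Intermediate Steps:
Y(C, J) = -1 (Y(C, J) = (½)*(-2) = -1)
L(a) = 103 (L(a) = 97 + 6 = 103)
L(-185) - 1*241758 = 103 - 1*241758 = 103 - 241758 = -241655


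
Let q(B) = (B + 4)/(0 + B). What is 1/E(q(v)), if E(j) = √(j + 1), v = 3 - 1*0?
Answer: √30/10 ≈ 0.54772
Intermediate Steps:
v = 3 (v = 3 + 0 = 3)
q(B) = (4 + B)/B
E(j) = √(1 + j)
1/E(q(v)) = 1/(√(1 + (4 + 3)/3)) = 1/(√(1 + (⅓)*7)) = 1/(√(1 + 7/3)) = 1/(√(10/3)) = 1/(√30/3) = √30/10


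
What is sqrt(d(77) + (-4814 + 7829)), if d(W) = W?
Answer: 2*sqrt(773) ≈ 55.606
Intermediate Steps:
sqrt(d(77) + (-4814 + 7829)) = sqrt(77 + (-4814 + 7829)) = sqrt(77 + 3015) = sqrt(3092) = 2*sqrt(773)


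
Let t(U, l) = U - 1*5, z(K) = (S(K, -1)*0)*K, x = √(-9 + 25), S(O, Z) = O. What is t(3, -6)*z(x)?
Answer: 0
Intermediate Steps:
x = 4 (x = √16 = 4)
z(K) = 0 (z(K) = (K*0)*K = 0*K = 0)
t(U, l) = -5 + U (t(U, l) = U - 5 = -5 + U)
t(3, -6)*z(x) = (-5 + 3)*0 = -2*0 = 0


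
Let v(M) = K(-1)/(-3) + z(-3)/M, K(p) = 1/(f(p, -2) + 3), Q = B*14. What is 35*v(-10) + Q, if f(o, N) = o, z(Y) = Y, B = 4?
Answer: 182/3 ≈ 60.667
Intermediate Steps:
Q = 56 (Q = 4*14 = 56)
K(p) = 1/(3 + p) (K(p) = 1/(p + 3) = 1/(3 + p))
v(M) = -1/6 - 3/M (v(M) = 1/((3 - 1)*(-3)) - 3/M = -1/3/2 - 3/M = (1/2)*(-1/3) - 3/M = -1/6 - 3/M)
35*v(-10) + Q = 35*((1/6)*(-18 - 1*(-10))/(-10)) + 56 = 35*((1/6)*(-1/10)*(-18 + 10)) + 56 = 35*((1/6)*(-1/10)*(-8)) + 56 = 35*(2/15) + 56 = 14/3 + 56 = 182/3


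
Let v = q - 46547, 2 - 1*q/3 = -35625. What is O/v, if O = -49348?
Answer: -24674/30167 ≈ -0.81791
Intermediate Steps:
q = 106881 (q = 6 - 3*(-35625) = 6 + 106875 = 106881)
v = 60334 (v = 106881 - 46547 = 60334)
O/v = -49348/60334 = -49348*1/60334 = -24674/30167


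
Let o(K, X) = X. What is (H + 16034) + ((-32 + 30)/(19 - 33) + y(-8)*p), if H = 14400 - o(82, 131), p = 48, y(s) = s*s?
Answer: 233626/7 ≈ 33375.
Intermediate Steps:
y(s) = s²
H = 14269 (H = 14400 - 1*131 = 14400 - 131 = 14269)
(H + 16034) + ((-32 + 30)/(19 - 33) + y(-8)*p) = (14269 + 16034) + ((-32 + 30)/(19 - 33) + (-8)²*48) = 30303 + (-2/(-14) + 64*48) = 30303 + (-2*(-1/14) + 3072) = 30303 + (⅐ + 3072) = 30303 + 21505/7 = 233626/7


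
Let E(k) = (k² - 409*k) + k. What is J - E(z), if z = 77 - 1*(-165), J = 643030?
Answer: 683202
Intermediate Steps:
z = 242 (z = 77 + 165 = 242)
E(k) = k² - 408*k
J - E(z) = 643030 - 242*(-408 + 242) = 643030 - 242*(-166) = 643030 - 1*(-40172) = 643030 + 40172 = 683202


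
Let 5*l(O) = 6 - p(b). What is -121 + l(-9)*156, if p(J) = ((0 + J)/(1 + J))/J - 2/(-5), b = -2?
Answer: 2123/25 ≈ 84.920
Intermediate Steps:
p(J) = ⅖ + 1/(1 + J) (p(J) = (J/(1 + J))/J - 2*(-⅕) = 1/(1 + J) + ⅖ = ⅖ + 1/(1 + J))
l(O) = 33/25 (l(O) = (6 - (7 + 2*(-2))/(5*(1 - 2)))/5 = (6 - (7 - 4)/(5*(-1)))/5 = (6 - (-1)*3/5)/5 = (6 - 1*(-⅗))/5 = (6 + ⅗)/5 = (⅕)*(33/5) = 33/25)
-121 + l(-9)*156 = -121 + (33/25)*156 = -121 + 5148/25 = 2123/25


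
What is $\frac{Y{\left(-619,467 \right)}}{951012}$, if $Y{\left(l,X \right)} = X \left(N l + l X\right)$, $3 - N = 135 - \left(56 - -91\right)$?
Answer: $- \frac{69666593}{475506} \approx -146.51$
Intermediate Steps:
$N = 15$ ($N = 3 - \left(135 - \left(56 - -91\right)\right) = 3 - \left(135 - \left(56 + 91\right)\right) = 3 - \left(135 - 147\right) = 3 - -12 = 3 + 12 = 15$)
$Y{\left(l,X \right)} = X \left(15 l + X l\right)$ ($Y{\left(l,X \right)} = X \left(15 l + l X\right) = X \left(15 l + X l\right)$)
$\frac{Y{\left(-619,467 \right)}}{951012} = \frac{467 \left(-619\right) \left(15 + 467\right)}{951012} = 467 \left(-619\right) 482 \cdot \frac{1}{951012} = \left(-139333186\right) \frac{1}{951012} = - \frac{69666593}{475506}$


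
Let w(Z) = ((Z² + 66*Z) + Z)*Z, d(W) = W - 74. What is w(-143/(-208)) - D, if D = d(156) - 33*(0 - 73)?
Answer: -10072093/4096 ≈ -2459.0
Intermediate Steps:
d(W) = -74 + W
D = 2491 (D = (-74 + 156) - 33*(0 - 73) = 82 - 33*(-73) = 82 + 2409 = 2491)
w(Z) = Z*(Z² + 67*Z) (w(Z) = (Z² + 67*Z)*Z = Z*(Z² + 67*Z))
w(-143/(-208)) - D = (-143/(-208))²*(67 - 143/(-208)) - 1*2491 = (-143*(-1/208))²*(67 - 143*(-1/208)) - 2491 = (11/16)²*(67 + 11/16) - 2491 = (121/256)*(1083/16) - 2491 = 131043/4096 - 2491 = -10072093/4096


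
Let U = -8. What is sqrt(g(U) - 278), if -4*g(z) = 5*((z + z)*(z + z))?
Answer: I*sqrt(598) ≈ 24.454*I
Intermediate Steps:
g(z) = -5*z**2 (g(z) = -5*(z + z)*(z + z)/4 = -5*(2*z)*(2*z)/4 = -5*4*z**2/4 = -5*z**2)
sqrt(g(U) - 278) = sqrt(-5*(-8)**2 - 278) = sqrt(-5*64 - 278) = sqrt(-320 - 278) = sqrt(-598) = I*sqrt(598)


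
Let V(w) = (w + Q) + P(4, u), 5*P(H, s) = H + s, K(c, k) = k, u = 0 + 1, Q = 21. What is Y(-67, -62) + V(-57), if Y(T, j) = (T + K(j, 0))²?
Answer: 4454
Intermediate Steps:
u = 1
P(H, s) = H/5 + s/5 (P(H, s) = (H + s)/5 = H/5 + s/5)
V(w) = 22 + w (V(w) = (w + 21) + ((⅕)*4 + (⅕)*1) = (21 + w) + (⅘ + ⅕) = (21 + w) + 1 = 22 + w)
Y(T, j) = T² (Y(T, j) = (T + 0)² = T²)
Y(-67, -62) + V(-57) = (-67)² + (22 - 57) = 4489 - 35 = 4454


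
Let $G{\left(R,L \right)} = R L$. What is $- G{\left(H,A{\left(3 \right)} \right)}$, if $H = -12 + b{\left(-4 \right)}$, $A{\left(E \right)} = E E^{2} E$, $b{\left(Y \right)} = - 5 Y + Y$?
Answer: $-324$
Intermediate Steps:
$b{\left(Y \right)} = - 4 Y$
$A{\left(E \right)} = E^{4}$ ($A{\left(E \right)} = E^{3} E = E^{4}$)
$H = 4$ ($H = -12 - -16 = -12 + 16 = 4$)
$G{\left(R,L \right)} = L R$
$- G{\left(H,A{\left(3 \right)} \right)} = - 3^{4} \cdot 4 = - 81 \cdot 4 = \left(-1\right) 324 = -324$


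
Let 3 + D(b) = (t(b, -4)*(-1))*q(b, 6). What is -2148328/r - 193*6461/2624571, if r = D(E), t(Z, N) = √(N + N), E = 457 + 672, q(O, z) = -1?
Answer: 16915296903323/44617707 + 4296656*I*√2/17 ≈ 3.7912e+5 + 3.5743e+5*I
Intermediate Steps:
E = 1129
t(Z, N) = √2*√N (t(Z, N) = √(2*N) = √2*√N)
D(b) = -3 + 2*I*√2 (D(b) = -3 + ((√2*√(-4))*(-1))*(-1) = -3 + ((√2*(2*I))*(-1))*(-1) = -3 + ((2*I*√2)*(-1))*(-1) = -3 - 2*I*√2*(-1) = -3 + 2*I*√2)
r = -3 + 2*I*√2 ≈ -3.0 + 2.8284*I
-2148328/r - 193*6461/2624571 = -2148328/(-3 + 2*I*√2) - 193*6461/2624571 = -2148328/(-3 + 2*I*√2) - 1246973*1/2624571 = -2148328/(-3 + 2*I*√2) - 1246973/2624571 = -1246973/2624571 - 2148328/(-3 + 2*I*√2)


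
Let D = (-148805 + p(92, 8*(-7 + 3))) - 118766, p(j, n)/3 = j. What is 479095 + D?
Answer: 211800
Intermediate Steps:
p(j, n) = 3*j
D = -267295 (D = (-148805 + 3*92) - 118766 = (-148805 + 276) - 118766 = -148529 - 118766 = -267295)
479095 + D = 479095 - 267295 = 211800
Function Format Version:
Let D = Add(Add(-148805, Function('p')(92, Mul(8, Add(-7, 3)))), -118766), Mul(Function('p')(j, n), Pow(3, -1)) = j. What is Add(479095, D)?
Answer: 211800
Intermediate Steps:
Function('p')(j, n) = Mul(3, j)
D = -267295 (D = Add(Add(-148805, Mul(3, 92)), -118766) = Add(Add(-148805, 276), -118766) = Add(-148529, -118766) = -267295)
Add(479095, D) = Add(479095, -267295) = 211800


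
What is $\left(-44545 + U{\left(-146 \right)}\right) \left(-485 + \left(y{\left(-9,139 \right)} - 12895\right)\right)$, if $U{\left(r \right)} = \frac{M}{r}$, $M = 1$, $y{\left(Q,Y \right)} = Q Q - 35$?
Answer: $\frac{43359307857}{73} \approx 5.9396 \cdot 10^{8}$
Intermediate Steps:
$y{\left(Q,Y \right)} = -35 + Q^{2}$ ($y{\left(Q,Y \right)} = Q^{2} - 35 = -35 + Q^{2}$)
$U{\left(r \right)} = \frac{1}{r}$ ($U{\left(r \right)} = 1 \frac{1}{r} = \frac{1}{r}$)
$\left(-44545 + U{\left(-146 \right)}\right) \left(-485 + \left(y{\left(-9,139 \right)} - 12895\right)\right) = \left(-44545 + \frac{1}{-146}\right) \left(-485 - \left(12930 - 81\right)\right) = \left(-44545 - \frac{1}{146}\right) \left(-485 + \left(\left(-35 + 81\right) - 12895\right)\right) = - \frac{6503571 \left(-485 + \left(46 - 12895\right)\right)}{146} = - \frac{6503571 \left(-485 - 12849\right)}{146} = \left(- \frac{6503571}{146}\right) \left(-13334\right) = \frac{43359307857}{73}$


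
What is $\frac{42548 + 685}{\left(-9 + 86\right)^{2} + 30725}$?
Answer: $\frac{14411}{12218} \approx 1.1795$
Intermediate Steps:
$\frac{42548 + 685}{\left(-9 + 86\right)^{2} + 30725} = \frac{43233}{77^{2} + 30725} = \frac{43233}{5929 + 30725} = \frac{43233}{36654} = 43233 \cdot \frac{1}{36654} = \frac{14411}{12218}$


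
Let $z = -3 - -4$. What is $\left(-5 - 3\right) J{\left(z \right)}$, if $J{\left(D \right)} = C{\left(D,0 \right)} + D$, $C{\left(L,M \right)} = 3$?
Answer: $-32$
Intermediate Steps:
$z = 1$ ($z = -3 + 4 = 1$)
$J{\left(D \right)} = 3 + D$
$\left(-5 - 3\right) J{\left(z \right)} = \left(-5 - 3\right) \left(3 + 1\right) = \left(-8\right) 4 = -32$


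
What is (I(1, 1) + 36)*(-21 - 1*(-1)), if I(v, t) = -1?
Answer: -700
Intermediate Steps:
(I(1, 1) + 36)*(-21 - 1*(-1)) = (-1 + 36)*(-21 - 1*(-1)) = 35*(-21 + 1) = 35*(-20) = -700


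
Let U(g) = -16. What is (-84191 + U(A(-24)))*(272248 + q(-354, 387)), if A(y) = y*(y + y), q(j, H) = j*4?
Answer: -22805950224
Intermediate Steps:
q(j, H) = 4*j
A(y) = 2*y² (A(y) = y*(2*y) = 2*y²)
(-84191 + U(A(-24)))*(272248 + q(-354, 387)) = (-84191 - 16)*(272248 + 4*(-354)) = -84207*(272248 - 1416) = -84207*270832 = -22805950224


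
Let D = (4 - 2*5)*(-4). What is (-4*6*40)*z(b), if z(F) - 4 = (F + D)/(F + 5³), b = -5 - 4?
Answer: -114960/29 ≈ -3964.1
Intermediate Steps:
D = 24 (D = (4 - 10)*(-4) = -6*(-4) = 24)
b = -9
z(F) = 4 + (24 + F)/(125 + F) (z(F) = 4 + (F + 24)/(F + 5³) = 4 + (24 + F)/(F + 125) = 4 + (24 + F)/(125 + F))
(-4*6*40)*z(b) = (-4*6*40)*((524 + 5*(-9))/(125 - 9)) = (-24*40)*((524 - 45)/116) = -240*479/29 = -960*479/116 = -114960/29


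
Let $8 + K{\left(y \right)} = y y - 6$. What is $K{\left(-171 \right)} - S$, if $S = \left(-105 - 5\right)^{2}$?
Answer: $17127$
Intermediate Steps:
$K{\left(y \right)} = -14 + y^{2}$ ($K{\left(y \right)} = -8 + \left(y y - 6\right) = -8 + \left(y^{2} - 6\right) = -8 + \left(-6 + y^{2}\right) = -14 + y^{2}$)
$S = 12100$ ($S = \left(-110\right)^{2} = 12100$)
$K{\left(-171 \right)} - S = \left(-14 + \left(-171\right)^{2}\right) - 12100 = \left(-14 + 29241\right) - 12100 = 29227 - 12100 = 17127$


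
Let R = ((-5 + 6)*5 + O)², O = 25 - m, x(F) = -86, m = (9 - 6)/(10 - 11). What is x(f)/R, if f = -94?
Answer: -86/1089 ≈ -0.078972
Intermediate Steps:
m = -3 (m = 3/(-1) = 3*(-1) = -3)
O = 28 (O = 25 - 1*(-3) = 25 + 3 = 28)
R = 1089 (R = ((-5 + 6)*5 + 28)² = (1*5 + 28)² = (5 + 28)² = 33² = 1089)
x(f)/R = -86/1089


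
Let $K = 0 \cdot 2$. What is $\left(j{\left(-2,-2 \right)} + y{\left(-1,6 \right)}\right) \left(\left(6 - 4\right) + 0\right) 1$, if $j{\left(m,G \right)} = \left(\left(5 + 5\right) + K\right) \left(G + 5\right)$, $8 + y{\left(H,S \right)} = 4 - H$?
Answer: $54$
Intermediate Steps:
$K = 0$
$y{\left(H,S \right)} = -4 - H$ ($y{\left(H,S \right)} = -8 - \left(-4 + H\right) = -4 - H$)
$j{\left(m,G \right)} = 50 + 10 G$ ($j{\left(m,G \right)} = \left(\left(5 + 5\right) + 0\right) \left(G + 5\right) = \left(10 + 0\right) \left(5 + G\right) = 10 \left(5 + G\right) = 50 + 10 G$)
$\left(j{\left(-2,-2 \right)} + y{\left(-1,6 \right)}\right) \left(\left(6 - 4\right) + 0\right) 1 = \left(\left(50 + 10 \left(-2\right)\right) - 3\right) \left(\left(6 - 4\right) + 0\right) 1 = \left(\left(50 - 20\right) + \left(-4 + 1\right)\right) \left(\left(6 - 4\right) + 0\right) 1 = \left(30 - 3\right) \left(2 + 0\right) 1 = 27 \cdot 2 \cdot 1 = 27 \cdot 2 = 54$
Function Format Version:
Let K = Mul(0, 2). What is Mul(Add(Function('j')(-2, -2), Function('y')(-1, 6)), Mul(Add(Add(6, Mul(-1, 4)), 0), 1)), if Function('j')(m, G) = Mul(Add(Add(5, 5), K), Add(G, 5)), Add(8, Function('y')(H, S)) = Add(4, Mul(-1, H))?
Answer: 54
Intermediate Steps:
K = 0
Function('y')(H, S) = Add(-4, Mul(-1, H)) (Function('y')(H, S) = Add(-8, Add(4, Mul(-1, H))) = Add(-4, Mul(-1, H)))
Function('j')(m, G) = Add(50, Mul(10, G)) (Function('j')(m, G) = Mul(Add(Add(5, 5), 0), Add(G, 5)) = Mul(Add(10, 0), Add(5, G)) = Mul(10, Add(5, G)) = Add(50, Mul(10, G)))
Mul(Add(Function('j')(-2, -2), Function('y')(-1, 6)), Mul(Add(Add(6, Mul(-1, 4)), 0), 1)) = Mul(Add(Add(50, Mul(10, -2)), Add(-4, Mul(-1, -1))), Mul(Add(Add(6, Mul(-1, 4)), 0), 1)) = Mul(Add(Add(50, -20), Add(-4, 1)), Mul(Add(Add(6, -4), 0), 1)) = Mul(Add(30, -3), Mul(Add(2, 0), 1)) = Mul(27, Mul(2, 1)) = Mul(27, 2) = 54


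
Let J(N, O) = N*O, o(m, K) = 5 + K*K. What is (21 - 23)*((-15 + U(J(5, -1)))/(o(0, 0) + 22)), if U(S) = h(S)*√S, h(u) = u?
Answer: 10/9 + 10*I*√5/27 ≈ 1.1111 + 0.82817*I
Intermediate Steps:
o(m, K) = 5 + K²
U(S) = S^(3/2) (U(S) = S*√S = S^(3/2))
(21 - 23)*((-15 + U(J(5, -1)))/(o(0, 0) + 22)) = (21 - 23)*((-15 + (5*(-1))^(3/2))/((5 + 0²) + 22)) = -2*(-15 + (-5)^(3/2))/((5 + 0) + 22) = -2*(-15 - 5*I*√5)/(5 + 22) = -2*(-15 - 5*I*√5)/27 = -2*(-5/9 - 5*I*√5/27) = 10/9 + 10*I*√5/27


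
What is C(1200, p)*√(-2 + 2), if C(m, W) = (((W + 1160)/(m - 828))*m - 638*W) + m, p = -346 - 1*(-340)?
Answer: 0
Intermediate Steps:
p = -6 (p = -346 + 340 = -6)
C(m, W) = m - 638*W + m*(1160 + W)/(-828 + m) (C(m, W) = (((1160 + W)/(-828 + m))*m - 638*W) + m = (m*(1160 + W)/(-828 + m) - 638*W) + m = (-638*W + m*(1160 + W)/(-828 + m)) + m = m - 638*W + m*(1160 + W)/(-828 + m))
C(1200, p)*√(-2 + 2) = ((1200² + 332*1200 + 528264*(-6) - 637*(-6)*1200)/(-828 + 1200))*√(-2 + 2) = ((1440000 + 398400 - 3169584 + 4586400)/372)*√0 = ((1/372)*3255216)*0 = (271268/31)*0 = 0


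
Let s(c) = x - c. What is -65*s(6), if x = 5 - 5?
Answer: 390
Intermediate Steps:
x = 0
s(c) = -c (s(c) = 0 - c = -c)
-65*s(6) = -(-65)*6 = -65*(-6) = 390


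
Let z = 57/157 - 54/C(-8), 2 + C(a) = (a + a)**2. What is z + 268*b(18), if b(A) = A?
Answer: 96188736/19939 ≈ 4824.1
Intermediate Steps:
C(a) = -2 + 4*a**2 (C(a) = -2 + (a + a)**2 = -2 + (2*a)**2 = -2 + 4*a**2)
z = 3000/19939 (z = 57/157 - 54/(-2 + 4*(-8)**2) = 57*(1/157) - 54/(-2 + 4*64) = 57/157 - 54/(-2 + 256) = 57/157 - 54/254 = 57/157 - 54*1/254 = 57/157 - 27/127 = 3000/19939 ≈ 0.15046)
z + 268*b(18) = 3000/19939 + 268*18 = 3000/19939 + 4824 = 96188736/19939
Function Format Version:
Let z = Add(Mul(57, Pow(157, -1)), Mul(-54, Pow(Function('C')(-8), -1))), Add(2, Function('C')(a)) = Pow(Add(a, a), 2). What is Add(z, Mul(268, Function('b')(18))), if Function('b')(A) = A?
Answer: Rational(96188736, 19939) ≈ 4824.1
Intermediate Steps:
Function('C')(a) = Add(-2, Mul(4, Pow(a, 2))) (Function('C')(a) = Add(-2, Pow(Add(a, a), 2)) = Add(-2, Pow(Mul(2, a), 2)) = Add(-2, Mul(4, Pow(a, 2))))
z = Rational(3000, 19939) (z = Add(Mul(57, Pow(157, -1)), Mul(-54, Pow(Add(-2, Mul(4, Pow(-8, 2))), -1))) = Add(Mul(57, Rational(1, 157)), Mul(-54, Pow(Add(-2, Mul(4, 64)), -1))) = Add(Rational(57, 157), Mul(-54, Pow(Add(-2, 256), -1))) = Add(Rational(57, 157), Mul(-54, Pow(254, -1))) = Add(Rational(57, 157), Mul(-54, Rational(1, 254))) = Add(Rational(57, 157), Rational(-27, 127)) = Rational(3000, 19939) ≈ 0.15046)
Add(z, Mul(268, Function('b')(18))) = Add(Rational(3000, 19939), Mul(268, 18)) = Add(Rational(3000, 19939), 4824) = Rational(96188736, 19939)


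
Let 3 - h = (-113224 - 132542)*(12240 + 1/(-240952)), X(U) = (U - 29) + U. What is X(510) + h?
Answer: 362413112130101/120476 ≈ 3.0082e+9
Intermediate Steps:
X(U) = -29 + 2*U (X(U) = (-29 + U) + U = -29 + 2*U)
h = 362412992738385/120476 (h = 3 - (-113224 - 132542)*(12240 + 1/(-240952)) = 3 - (-245766)*(12240 - 1/240952) = 3 - (-245766)*2949252479/240952 = 3 - 1*(-362412992376957/120476) = 3 + 362412992376957/120476 = 362412992738385/120476 ≈ 3.0082e+9)
X(510) + h = (-29 + 2*510) + 362412992738385/120476 = (-29 + 1020) + 362412992738385/120476 = 991 + 362412992738385/120476 = 362413112130101/120476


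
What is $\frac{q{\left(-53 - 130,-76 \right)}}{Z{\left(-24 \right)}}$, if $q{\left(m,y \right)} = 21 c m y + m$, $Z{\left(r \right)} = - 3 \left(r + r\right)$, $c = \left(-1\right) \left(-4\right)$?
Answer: $\frac{389363}{48} \approx 8111.7$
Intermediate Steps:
$c = 4$
$Z{\left(r \right)} = - 6 r$ ($Z{\left(r \right)} = - 3 \cdot 2 r = - 6 r$)
$q{\left(m,y \right)} = m + 84 m y$ ($q{\left(m,y \right)} = 21 \cdot 4 m y + m = 84 m y + m = m + 84 m y$)
$\frac{q{\left(-53 - 130,-76 \right)}}{Z{\left(-24 \right)}} = \frac{\left(-53 - 130\right) \left(1 + 84 \left(-76\right)\right)}{\left(-6\right) \left(-24\right)} = \frac{\left(-53 - 130\right) \left(1 - 6384\right)}{144} = \left(-183\right) \left(-6383\right) \frac{1}{144} = 1168089 \cdot \frac{1}{144} = \frac{389363}{48}$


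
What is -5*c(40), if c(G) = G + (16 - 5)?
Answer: -255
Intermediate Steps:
c(G) = 11 + G (c(G) = G + 11 = 11 + G)
-5*c(40) = -5*(11 + 40) = -5*51 = -255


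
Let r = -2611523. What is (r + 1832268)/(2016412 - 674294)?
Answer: -779255/1342118 ≈ -0.58062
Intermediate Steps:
(r + 1832268)/(2016412 - 674294) = (-2611523 + 1832268)/(2016412 - 674294) = -779255/1342118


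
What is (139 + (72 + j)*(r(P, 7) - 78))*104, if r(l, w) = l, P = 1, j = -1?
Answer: -554112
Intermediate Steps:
(139 + (72 + j)*(r(P, 7) - 78))*104 = (139 + (72 - 1)*(1 - 78))*104 = (139 + 71*(-77))*104 = (139 - 5467)*104 = -5328*104 = -554112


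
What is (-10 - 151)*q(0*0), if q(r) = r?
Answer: 0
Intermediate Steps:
(-10 - 151)*q(0*0) = (-10 - 151)*(0*0) = -161*0 = 0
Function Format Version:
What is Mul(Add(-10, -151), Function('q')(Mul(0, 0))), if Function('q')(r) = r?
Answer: 0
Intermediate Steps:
Mul(Add(-10, -151), Function('q')(Mul(0, 0))) = Mul(Add(-10, -151), Mul(0, 0)) = Mul(-161, 0) = 0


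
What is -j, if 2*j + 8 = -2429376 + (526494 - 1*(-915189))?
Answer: 987701/2 ≈ 4.9385e+5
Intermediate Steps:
j = -987701/2 (j = -4 + (-2429376 + (526494 - 1*(-915189)))/2 = -4 + (-2429376 + (526494 + 915189))/2 = -4 + (-2429376 + 1441683)/2 = -4 + (1/2)*(-987693) = -4 - 987693/2 = -987701/2 ≈ -4.9385e+5)
-j = -1*(-987701/2) = 987701/2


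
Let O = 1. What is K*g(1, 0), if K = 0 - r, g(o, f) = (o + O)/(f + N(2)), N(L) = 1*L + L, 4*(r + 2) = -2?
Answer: 5/4 ≈ 1.2500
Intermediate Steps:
r = -5/2 (r = -2 + (1/4)*(-2) = -2 - 1/2 = -5/2 ≈ -2.5000)
N(L) = 2*L (N(L) = L + L = 2*L)
g(o, f) = (1 + o)/(4 + f) (g(o, f) = (o + 1)/(f + 2*2) = (1 + o)/(f + 4) = (1 + o)/(4 + f))
K = 5/2 (K = 0 - 1*(-5/2) = 0 + 5/2 = 5/2 ≈ 2.5000)
K*g(1, 0) = 5*((1 + 1)/(4 + 0))/2 = 5*(2/4)/2 = 5*((1/4)*2)/2 = (5/2)*(1/2) = 5/4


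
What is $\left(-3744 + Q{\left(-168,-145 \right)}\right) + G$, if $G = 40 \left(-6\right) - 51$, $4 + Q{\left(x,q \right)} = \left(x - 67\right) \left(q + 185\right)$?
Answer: $-13439$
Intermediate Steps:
$Q{\left(x,q \right)} = -4 + \left(-67 + x\right) \left(185 + q\right)$ ($Q{\left(x,q \right)} = -4 + \left(x - 67\right) \left(q + 185\right) = -4 + \left(-67 + x\right) \left(185 + q\right)$)
$G = -291$ ($G = -240 - 51 = -291$)
$\left(-3744 + Q{\left(-168,-145 \right)}\right) + G = \left(-3744 - 9404\right) - 291 = -13148 - 291 = -13439$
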